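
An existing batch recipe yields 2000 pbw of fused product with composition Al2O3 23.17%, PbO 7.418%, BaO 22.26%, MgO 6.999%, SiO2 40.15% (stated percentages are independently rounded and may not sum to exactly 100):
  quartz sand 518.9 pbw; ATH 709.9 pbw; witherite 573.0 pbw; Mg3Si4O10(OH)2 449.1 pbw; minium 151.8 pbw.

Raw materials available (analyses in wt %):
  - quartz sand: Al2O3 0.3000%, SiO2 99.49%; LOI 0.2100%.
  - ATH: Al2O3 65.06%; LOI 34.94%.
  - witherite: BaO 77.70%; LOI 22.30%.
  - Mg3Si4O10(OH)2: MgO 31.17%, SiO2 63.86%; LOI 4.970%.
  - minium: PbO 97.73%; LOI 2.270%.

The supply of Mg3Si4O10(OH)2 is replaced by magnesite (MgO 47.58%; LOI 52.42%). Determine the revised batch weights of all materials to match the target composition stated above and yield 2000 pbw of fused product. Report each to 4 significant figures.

Revised batch per 2000 pbw fused product:
  quartz sand: 807.1 pbw
  ATH: 708.5 pbw
  witherite: 573.0 pbw
  magnesite: 294.2 pbw
  minium: 151.8 pbw
Total batch = 2535 pbw; LOI loss = 534.7 pbw

The intermediate values appear, with 4-significant-figure rounding, at each printed step; every computation maintains full float precision end to end; a single rounding finalizes each reported value; derived quantities are carried starting from the weights per 2000 pbw of glass in exact precision (five oxide percentages, ignition loss, totals, yield, net glass mass) precisely as stated by question or answer.
Oxide mass targets, per 2000 pbw fused product:
  Al2O3: 23.17% × 2000 = 463.4 pbw
  PbO: 7.418% × 2000 = 148.4 pbw
  BaO: 22.26% × 2000 = 445.2 pbw
  MgO: 6.999% × 2000 = 140.0 pbw
  SiO2: 40.15% × 2000 = 803.0 pbw
Mass-balance tally per oxide working from each reported weight, on the stated basis (each sum matches its target mass within answer rounding):
  Al2O3: 807.1·0.003000 + 708.5·0.6506 = 463.4 pbw (target 463.4 pbw)
  PbO: 151.8·0.9773 = 148.4 pbw (target 148.4 pbw)
  BaO: 573.0·0.7770 = 445.2 pbw (target 445.2 pbw)
  MgO: 294.2·0.4758 = 140.0 pbw (target 140.0 pbw)
  SiO2: 807.1·0.9949 = 803.0 pbw (target 803.0 pbw)
The glass-mass cross-check: total charge less LOI = 2000 pbw (oxide target masses add up to 2000 pbw; against the stated basis, 2000 pbw — gaps are rounding artifacts).
Total batch = Σ batch = 2535 pbw; LOI removed, Σ of batch·LOI: 534.7 pbw; yield, glass over the total, = 78.90%.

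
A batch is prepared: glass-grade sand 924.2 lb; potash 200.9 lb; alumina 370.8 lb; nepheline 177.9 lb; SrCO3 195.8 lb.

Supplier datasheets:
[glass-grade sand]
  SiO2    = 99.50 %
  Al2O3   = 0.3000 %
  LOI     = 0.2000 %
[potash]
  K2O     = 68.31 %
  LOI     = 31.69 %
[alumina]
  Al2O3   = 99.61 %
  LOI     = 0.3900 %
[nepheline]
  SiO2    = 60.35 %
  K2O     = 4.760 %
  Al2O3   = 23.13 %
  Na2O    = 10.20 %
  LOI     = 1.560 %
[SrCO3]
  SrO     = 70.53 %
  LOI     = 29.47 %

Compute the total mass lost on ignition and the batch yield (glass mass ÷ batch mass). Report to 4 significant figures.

Every computation keeps full float precision in every operation; values along the way are printed rounded to 4 significant digits; each reported result takes exactly one rounding; all derived quantities are rebuilt at exact precision (glass mass, yield, five oxide percentages, ignition loss, the totals) from the batch weights for 1742 lb of glass, exactly as shown in the question or the answer.
Loss on ignition, line by line:
  glass-grade sand: 924.2 × 0.002000 = 1.848 lb
  potash: 200.9 × 0.3169 = 63.67 lb
  alumina: 370.8 × 0.003900 = 1.446 lb
  nepheline: 177.9 × 0.01560 = 2.775 lb
  SrCO3: 195.8 × 0.2947 = 57.70 lb
Total LOI = 127.4 lb
Glass = batch − LOI = 1870 − 127.4 = 1742 lb

LOI loss = 127.4 lb; glass = 1742 lb; yield = 93.18%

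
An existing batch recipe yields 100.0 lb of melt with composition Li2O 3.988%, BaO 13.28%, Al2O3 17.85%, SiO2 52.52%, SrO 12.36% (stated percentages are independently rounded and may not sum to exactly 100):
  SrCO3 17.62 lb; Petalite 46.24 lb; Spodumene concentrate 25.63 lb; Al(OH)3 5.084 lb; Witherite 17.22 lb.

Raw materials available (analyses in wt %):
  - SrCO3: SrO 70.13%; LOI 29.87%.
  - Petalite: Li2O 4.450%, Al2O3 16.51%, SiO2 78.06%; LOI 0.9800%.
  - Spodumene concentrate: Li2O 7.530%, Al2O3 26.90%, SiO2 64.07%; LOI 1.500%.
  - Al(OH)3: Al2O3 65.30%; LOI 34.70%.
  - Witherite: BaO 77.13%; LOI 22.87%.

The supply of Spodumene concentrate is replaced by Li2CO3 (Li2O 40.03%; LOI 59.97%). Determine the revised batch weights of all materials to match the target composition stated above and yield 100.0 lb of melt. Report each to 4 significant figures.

Values along the way appear, rounded to 4 significant digits, in the working; full precision is kept all the way through. A single rounding finalizes every reported figure — all derived quantities are re-derived in full precision (ignition loss, yield, the five compositions, the totals, net glass mass) from the weighed amounts on 100.0 lb of glass, as they appear in the problem or answer text.
Per-oxide target masses for 100.0 lb melt:
  Li2O: 3.988% × 100.0 = 3.988 lb
  BaO: 13.28% × 100.0 = 13.28 lb
  Al2O3: 17.85% × 100.0 = 17.85 lb
  SiO2: 52.52% × 100.0 = 52.52 lb
  SrO: 12.36% × 100.0 = 12.36 lb
Balance tally, oxide-wise, on the weights just shown, for the quoted basis mass (oxide sums agree with the targets given rounding of the digits):
  Li2O: 67.28·0.04450 + 2.483·0.4003 = 3.988 lb (target 3.988 lb)
  BaO: 17.22·0.7713 = 13.28 lb (target 13.28 lb)
  Al2O3: 67.28·0.1651 + 10.32·0.6530 = 17.85 lb (target 17.85 lb)
  SiO2: 67.28·0.7806 = 52.52 lb (target 52.52 lb)
  SrO: 17.62·0.7013 = 12.36 lb (target 12.36 lb)
Glass-mass bookkeeping: total batch − LOI = 99.99 lb (targets for the oxides total 100.0 lb; stated basis 100.0 lb — a pure rounding effect).
Adding the batch up: Σ batch = 114.9 lb; ignition loss, Σ(batch × LOI) = 14.93 lb; yield: glass divided by total = 87.01%.

Revised batch per 100.0 lb melt:
  SrCO3: 17.62 lb
  Petalite: 67.28 lb
  Li2CO3: 2.483 lb
  Al(OH)3: 10.32 lb
  Witherite: 17.22 lb
Total batch = 114.9 lb; LOI loss = 14.93 lb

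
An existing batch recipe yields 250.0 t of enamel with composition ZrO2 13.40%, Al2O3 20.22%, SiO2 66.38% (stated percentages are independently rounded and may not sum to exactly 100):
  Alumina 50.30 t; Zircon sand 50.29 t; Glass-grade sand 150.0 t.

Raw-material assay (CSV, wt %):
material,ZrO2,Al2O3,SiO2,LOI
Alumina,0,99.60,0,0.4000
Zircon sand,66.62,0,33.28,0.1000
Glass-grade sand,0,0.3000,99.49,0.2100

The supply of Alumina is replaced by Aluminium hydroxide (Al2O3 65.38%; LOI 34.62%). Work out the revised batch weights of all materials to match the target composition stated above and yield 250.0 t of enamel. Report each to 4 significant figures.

Revised batch per 250.0 t enamel:
  Aluminium hydroxide: 76.63 t
  Zircon sand: 50.29 t
  Glass-grade sand: 150.0 t
Total batch = 276.9 t; LOI loss = 26.89 t

Intermediates are printed rounded off to 4 significant figures on the page. Full precision is held through the solve — each reported result is rounded a single time — all derived quantities, including three oxide percentages, yield, glass mass, the totals, LOI, are recomputed using the weight values per 250.0 t of glass in exact precision exactly as printed in either problem or answer.
Oxide mass targets, per 250.0 t enamel:
  ZrO2: 13.40% × 250.0 = 33.50 t
  Al2O3: 20.22% × 250.0 = 50.55 t
  SiO2: 66.38% × 250.0 = 166.0 t
Sums-versus-targets review from the weights as reported, under the basis named above (target by target, the sums agree up to rounding of the answer):
  ZrO2: 50.29·0.6662 = 33.50 t (target 33.50 t)
  Al2O3: 76.63·0.6538 + 150.0·0.003000 = 50.55 t (target 50.55 t)
  SiO2: 50.29·0.3328 + 150.0·0.9949 = 166.0 t (target 166.0 t)
Glass-mass closure: batch total minus LOI = 250.0 t (targets for the oxides total 250.0 t; versus the stated basis of 250.0 t — deltas are rounding alone).
Adding the batch up: Σ batch = 276.9 t; LOI removed, Σ of batch·LOI: 26.89 t; as yield: glass ÷ batch → 90.29%.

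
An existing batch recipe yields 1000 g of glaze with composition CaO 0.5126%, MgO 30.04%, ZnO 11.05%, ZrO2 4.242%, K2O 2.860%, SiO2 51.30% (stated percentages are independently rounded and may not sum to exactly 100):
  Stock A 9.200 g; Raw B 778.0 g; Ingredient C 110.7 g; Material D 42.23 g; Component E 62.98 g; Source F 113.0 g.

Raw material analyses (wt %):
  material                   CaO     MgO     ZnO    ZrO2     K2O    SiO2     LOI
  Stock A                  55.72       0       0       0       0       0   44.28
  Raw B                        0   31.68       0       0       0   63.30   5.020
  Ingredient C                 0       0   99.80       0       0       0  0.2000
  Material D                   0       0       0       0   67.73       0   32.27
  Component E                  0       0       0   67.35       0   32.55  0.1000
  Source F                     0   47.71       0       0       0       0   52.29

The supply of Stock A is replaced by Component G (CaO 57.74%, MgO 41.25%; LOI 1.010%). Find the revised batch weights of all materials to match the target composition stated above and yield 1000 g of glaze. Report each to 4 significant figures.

Revised batch per 1000 g glaze:
  Component G: 8.878 g
  Raw B: 778.0 g
  Ingredient C: 110.7 g
  Material D: 42.23 g
  Component E: 62.98 g
  Source F: 105.3 g
Total batch = 1108 g; LOI loss = 108.1 g

The intermediate values are shown with 4-significant-figure rounding alongside each step. All arithmetic holds full float precision at all times; a single rounding yields each reported value; derived quantities (glass mass, the totals, the six compositions, the yield, LOI) are computed in exact precision from the weighed amounts at 1000 g of glass as quoted within the problem or the answer.
Oxide mass targets, per 1000 g glaze:
  CaO: 0.5126% × 1000 = 5.126 g
  MgO: 30.04% × 1000 = 300.4 g
  ZnO: 11.05% × 1000 = 110.5 g
  ZrO2: 4.242% × 1000 = 42.42 g
  K2O: 2.860% × 1000 = 28.60 g
  SiO2: 51.30% × 1000 = 513.0 g
Oxide-by-oxide audit applying the batch weights above, versus the basis set out (summed amounts equal target values net of answer rounding effects):
  CaO: 8.878·0.5774 = 5.126 g (target 5.126 g)
  MgO: 8.878·0.4125 + 778.0·0.3168 + 105.3·0.4771 = 300.4 g (target 300.4 g)
  ZnO: 110.7·0.9980 = 110.5 g (target 110.5 g)
  ZrO2: 62.98·0.6735 = 42.42 g (target 42.42 g)
  K2O: 42.23·0.6773 = 28.60 g (target 28.60 g)
  SiO2: 778.0·0.6330 + 62.98·0.3255 = 513.0 g (target 513.0 g)
Auditing the glass mass value: net batch after ignition = 1000 g (summing oxide targets gives 1000 g; basis as stated: 1000 g — deltas are rounding alone).
Summing the batch: Σ batch = 1108 g; LOI loss = Σ batch·LOI = 108.1 g; yield: glass divided by total = 90.24%.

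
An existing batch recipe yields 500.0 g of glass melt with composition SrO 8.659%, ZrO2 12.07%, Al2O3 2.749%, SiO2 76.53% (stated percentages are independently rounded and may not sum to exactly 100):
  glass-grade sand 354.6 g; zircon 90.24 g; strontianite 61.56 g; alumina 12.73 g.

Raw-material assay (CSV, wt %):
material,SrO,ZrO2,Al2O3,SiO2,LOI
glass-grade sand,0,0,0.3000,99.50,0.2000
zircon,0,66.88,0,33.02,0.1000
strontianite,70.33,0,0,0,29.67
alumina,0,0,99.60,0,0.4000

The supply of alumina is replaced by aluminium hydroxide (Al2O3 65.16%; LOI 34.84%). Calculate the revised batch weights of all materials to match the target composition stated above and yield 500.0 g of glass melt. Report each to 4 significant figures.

Revised batch per 500.0 g glass melt:
  glass-grade sand: 354.6 g
  zircon: 90.24 g
  strontianite: 61.56 g
  aluminium hydroxide: 19.46 g
Total batch = 525.9 g; LOI loss = 25.84 g

All arithmetic maintains full float precision at every stage. Intermediates are displayed (rounded to four significant digits) alongside each step — a single rounding produces every reported value. Derived quantities (the yield, totals, ignition loss, net glass mass, the four compositions) are carried from the batch weights for 500.0 g of glass in exact precision, as set out in either problem or answer.
Target masses of each oxide per 500.0 g glass melt:
  SrO: 8.659% × 500.0 = 43.30 g
  ZrO2: 12.07% × 500.0 = 60.35 g
  Al2O3: 2.749% × 500.0 = 13.74 g
  SiO2: 76.53% × 500.0 = 382.6 g
Balance tally, oxide-wise, working from each reported weight, against the basis in use (target by target, the sums agree net of answer rounding effects):
  SrO: 61.56·0.7033 = 43.30 g (target 43.30 g)
  ZrO2: 90.24·0.6688 = 60.35 g (target 60.35 g)
  Al2O3: 354.6·0.003000 + 19.46·0.6516 = 13.74 g (target 13.74 g)
  SiO2: 354.6·0.9950 + 90.24·0.3302 = 382.6 g (target 382.6 g)
Glass-mass bookkeeping: net batch after ignition = 500.0 g (oxide target masses add up to 500.0 g; versus the stated basis of 500.0 g — gaps are rounding artifacts).
Whole-batch sum: Σ batch = 525.9 g; Σ batch·LOI gives LOI loss = 25.84 g; yield = glass ÷ total batch = 95.09%.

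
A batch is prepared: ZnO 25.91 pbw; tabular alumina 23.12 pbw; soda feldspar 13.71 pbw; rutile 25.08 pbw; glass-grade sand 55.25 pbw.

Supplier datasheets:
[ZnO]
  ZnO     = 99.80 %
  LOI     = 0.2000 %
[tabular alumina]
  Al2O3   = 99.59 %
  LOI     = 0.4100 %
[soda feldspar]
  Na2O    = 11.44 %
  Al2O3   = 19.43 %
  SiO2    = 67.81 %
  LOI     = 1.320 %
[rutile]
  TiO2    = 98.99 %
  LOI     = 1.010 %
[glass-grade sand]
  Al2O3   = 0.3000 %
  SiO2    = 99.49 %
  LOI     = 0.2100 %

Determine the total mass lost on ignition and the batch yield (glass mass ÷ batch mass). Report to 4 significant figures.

LOI loss = 0.6969 pbw; glass = 142.4 pbw; yield = 99.51%

Mid-chain values are shown rounded to four significant digits alongside each step; full precision is maintained from start to finish. Each reported value is rounded once only. Derived quantities, including the totals, LOI, glass mass, five oxide percentages, the yield, are rebuilt starting from the weights at 142.4 pbw of glass in exact precision, as set out in question or answer.
Per-material ignition loss:
  ZnO: 25.91 × 0.002000 = 0.05182 pbw
  tabular alumina: 23.12 × 0.004100 = 0.09479 pbw
  soda feldspar: 13.71 × 0.01320 = 0.1810 pbw
  rutile: 25.08 × 0.01010 = 0.2533 pbw
  glass-grade sand: 55.25 × 0.002100 = 0.1160 pbw
Total LOI = 0.6969 pbw
Glass = batch − LOI = 143.1 − 0.6969 = 142.4 pbw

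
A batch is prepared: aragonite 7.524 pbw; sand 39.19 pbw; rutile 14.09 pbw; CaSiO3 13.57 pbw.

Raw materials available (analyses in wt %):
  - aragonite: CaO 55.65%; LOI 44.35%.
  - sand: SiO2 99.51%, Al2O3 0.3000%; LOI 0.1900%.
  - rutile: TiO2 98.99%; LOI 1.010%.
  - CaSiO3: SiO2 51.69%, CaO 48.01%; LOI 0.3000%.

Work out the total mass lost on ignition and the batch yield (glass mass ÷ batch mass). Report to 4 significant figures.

LOI loss = 3.594 pbw; glass = 70.78 pbw; yield = 95.17%

Every computation holds exact precision at each step. Working values are displayed (rounded to 4 significant digits) in the working — every reported result receives exactly one rounding; the derived quantities, which include ignition loss, four oxide percentages, glass mass, totals, yield, are recomputed at full float precision, as they appear in either problem or answer, from the weighed amounts per 70.78 pbw of glass.
Each material's LOI contribution:
  aragonite: 7.524 × 0.4435 = 3.337 pbw
  sand: 39.19 × 0.001900 = 0.07446 pbw
  rutile: 14.09 × 0.01010 = 0.1423 pbw
  CaSiO3: 13.57 × 0.003000 = 0.04071 pbw
Total LOI = 3.594 pbw
Glass = batch − LOI = 74.37 − 3.594 = 70.78 pbw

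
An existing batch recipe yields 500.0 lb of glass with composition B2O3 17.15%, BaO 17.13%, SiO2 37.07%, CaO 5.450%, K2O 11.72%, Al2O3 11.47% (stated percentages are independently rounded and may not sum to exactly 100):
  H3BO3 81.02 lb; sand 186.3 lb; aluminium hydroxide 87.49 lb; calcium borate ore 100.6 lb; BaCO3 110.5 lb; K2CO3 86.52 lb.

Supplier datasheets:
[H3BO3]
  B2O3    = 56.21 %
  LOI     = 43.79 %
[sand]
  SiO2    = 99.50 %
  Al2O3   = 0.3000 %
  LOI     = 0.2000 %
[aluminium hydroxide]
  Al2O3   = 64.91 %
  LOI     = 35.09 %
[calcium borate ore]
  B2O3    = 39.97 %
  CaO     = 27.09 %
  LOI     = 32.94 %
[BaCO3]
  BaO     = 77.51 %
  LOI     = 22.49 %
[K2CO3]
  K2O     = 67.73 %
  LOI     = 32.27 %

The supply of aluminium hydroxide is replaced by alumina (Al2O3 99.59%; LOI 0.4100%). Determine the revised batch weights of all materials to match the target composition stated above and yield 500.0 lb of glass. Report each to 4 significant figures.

Revised batch per 500.0 lb glass:
  H3BO3: 81.02 lb
  sand: 186.3 lb
  alumina: 57.02 lb
  calcium borate ore: 100.6 lb
  BaCO3: 110.5 lb
  K2CO3: 86.52 lb
Total batch = 622.0 lb; LOI loss = 122.0 lb

Working values are printed, rounded to four significant figures, in the printout — each numeric step holds full precision end to end — exactly one rounding is applied to each reported value; all derived quantities (the totals, net glass mass, the yield, the six compositions, ignition loss) are computed in exact precision from the weighed amounts at 500.0 lb of glass as set out in either problem or answer.
Target oxide masses per 500.0 lb glass:
  B2O3: 17.15% × 500.0 = 85.75 lb
  BaO: 17.13% × 500.0 = 85.65 lb
  SiO2: 37.07% × 500.0 = 185.4 lb
  CaO: 5.450% × 500.0 = 27.25 lb
  K2O: 11.72% × 500.0 = 58.60 lb
  Al2O3: 11.47% × 500.0 = 57.35 lb
A balance pass over the oxides, with the batch weights as given, on the stated basis (sums match the target masses net of answer rounding effects):
  B2O3: 81.02·0.5621 + 100.6·0.3997 = 85.75 lb (target 85.75 lb)
  BaO: 110.5·0.7751 = 85.65 lb (target 85.65 lb)
  SiO2: 186.3·0.9950 = 185.4 lb (target 185.4 lb)
  CaO: 100.6·0.2709 = 27.25 lb (target 27.25 lb)
  K2O: 86.52·0.6773 = 58.60 lb (target 58.60 lb)
  Al2O3: 186.3·0.003000 + 57.02·0.9959 = 57.35 lb (target 57.35 lb)
Glass mass check: net batch after ignition = 500.0 lb (the targets, summed, come to 500.0 lb; against the stated basis, 500.0 lb — gaps are rounding artifacts).
Adding the batch up: Σ batch = 622.0 lb; Σ batch·LOI gives LOI loss = 122.0 lb; the yield ratio, glass ÷ batch: 80.39%.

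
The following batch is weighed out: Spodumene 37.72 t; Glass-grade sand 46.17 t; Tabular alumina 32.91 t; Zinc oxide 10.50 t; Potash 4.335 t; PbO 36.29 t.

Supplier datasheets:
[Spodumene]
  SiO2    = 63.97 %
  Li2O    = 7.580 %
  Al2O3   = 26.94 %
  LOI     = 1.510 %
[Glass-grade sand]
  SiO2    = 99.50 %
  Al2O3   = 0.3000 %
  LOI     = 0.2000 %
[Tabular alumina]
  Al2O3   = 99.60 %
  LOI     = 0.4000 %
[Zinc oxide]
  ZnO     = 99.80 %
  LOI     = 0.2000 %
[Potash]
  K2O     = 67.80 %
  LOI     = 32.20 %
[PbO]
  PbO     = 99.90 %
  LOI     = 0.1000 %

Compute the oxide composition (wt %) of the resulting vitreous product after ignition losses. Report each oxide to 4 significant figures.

All arithmetic maintains full precision all the way through — mid-chain values are displayed rounded to 4 significant figures when written out; each reported value is rounded a single time. All derived quantities are rebuilt at exact precision (LOI, glass mass, the totals, six oxide percentages, yield) starting from the weights at 165.7 t of glass as given in question or answer.
What the batch supplies per oxide:
  SiO2: 37.72·0.6397 + 46.17·0.9950 = 70.07 t
  PbO: 36.29·0.9990 = 36.25 t
  Li2O: 37.72·0.07580 = 2.859 t
  K2O: 4.335·0.6780 = 2.939 t
  Al2O3: 37.72·0.2694 + 46.17·0.003000 + 32.91·0.9960 = 43.08 t
  ZnO: 10.50·0.9980 = 10.48 t
LOI: 37.72·0.01510 + 46.17·0.002000 + 32.91·0.004000 + 10.50·0.002000 + 4.335·0.3220 + 36.29·0.001000 = 2.247 t
Glass mass = batch − LOI = 167.9 − 2.247 = 165.7 t (consistent with Σ oxide mass)
each oxide over glass, ×100, is wt %

Glass mass = 165.7 t (batch 167.9 − LOI 2.247).
Composition: SiO2 42.29%, PbO 21.88%, Li2O 1.726%, K2O 1.774%, Al2O3 26.00%, ZnO 6.325%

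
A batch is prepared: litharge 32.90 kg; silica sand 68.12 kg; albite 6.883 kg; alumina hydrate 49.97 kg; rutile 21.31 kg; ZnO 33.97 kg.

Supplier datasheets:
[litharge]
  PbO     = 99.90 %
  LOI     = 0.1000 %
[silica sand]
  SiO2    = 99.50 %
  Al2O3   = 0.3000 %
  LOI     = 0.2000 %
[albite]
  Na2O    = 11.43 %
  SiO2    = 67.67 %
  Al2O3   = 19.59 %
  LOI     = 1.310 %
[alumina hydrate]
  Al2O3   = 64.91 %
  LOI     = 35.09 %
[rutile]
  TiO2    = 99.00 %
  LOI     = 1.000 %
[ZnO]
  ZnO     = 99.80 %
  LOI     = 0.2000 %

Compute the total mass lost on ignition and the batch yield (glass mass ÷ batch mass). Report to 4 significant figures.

In-progress results are shown rounded to 4 significant digits alongside each step — all internal work runs at full precision from first step to last; every reported value is rounded a single time. All derived quantities, which include the yield, the totals, glass mass, ignition loss, six oxide percentages, are computed at full precision, as given in the problem or the answer, from the weighed amounts on 195.1 kg of glass.
Ignition loss by material:
  litharge: 32.90 × 0.001000 = 0.03290 kg
  silica sand: 68.12 × 0.002000 = 0.1362 kg
  albite: 6.883 × 0.01310 = 0.09017 kg
  alumina hydrate: 49.97 × 0.3509 = 17.53 kg
  rutile: 21.31 × 0.01000 = 0.2131 kg
  ZnO: 33.97 × 0.002000 = 0.06794 kg
Total LOI = 18.07 kg
Glass = batch − LOI = 213.2 − 18.07 = 195.1 kg

LOI loss = 18.07 kg; glass = 195.1 kg; yield = 91.52%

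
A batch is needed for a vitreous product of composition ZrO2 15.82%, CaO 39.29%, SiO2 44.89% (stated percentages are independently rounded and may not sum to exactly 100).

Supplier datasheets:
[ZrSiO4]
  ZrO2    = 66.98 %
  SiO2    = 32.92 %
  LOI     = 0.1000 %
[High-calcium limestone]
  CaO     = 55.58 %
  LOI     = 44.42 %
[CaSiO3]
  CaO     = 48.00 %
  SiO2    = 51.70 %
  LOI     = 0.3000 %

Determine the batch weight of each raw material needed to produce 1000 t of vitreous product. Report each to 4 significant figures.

The intermediate values appear rounded to 4 significant digits in the printout — all arithmetic carries full precision at each step. Every reported number is rounded only once — all derived quantities, which include yield, the totals, ignition loss, the three compositions, glass mass, are carried at full float precision, exactly as printed in the problem or answer text, from the weighed amounts on 1000 t of glass.
Oxide-by-oxide targets in 1000 t vitreous product:
  ZrO2: 15.82% × 1000 = 158.2 t
  CaO: 39.29% × 1000 = 392.9 t
  SiO2: 44.89% × 1000 = 448.9 t
Per-oxide balance check given the weights on record, for the quoted basis mass (summed amounts equal target values inside rounding margins):
  ZrO2: 236.2·0.6698 = 158.2 t (target 158.2 t)
  CaO: 86.93·0.5558 + 717.9·0.4800 = 392.9 t (target 392.9 t)
  SiO2: 236.2·0.3292 + 717.9·0.5170 = 448.9 t (target 448.9 t)
Mass balance on the glass: total batch − LOI = 1000 t (summing oxide targets gives 1000 t; with the basis standing at 1000 t — any gap is answer rounding).
Batch total: Σ batch = 1041 t; ignition loss, Σ(batch × LOI) = 41.00 t; glass ÷ batch gives a yield of 96.06%.

Batch per 1000 t vitreous product:
  ZrSiO4: 236.2 t
  High-calcium limestone: 86.93 t
  CaSiO3: 717.9 t
Total batch = 1041 t; LOI loss = 41.00 t; yield = 96.06%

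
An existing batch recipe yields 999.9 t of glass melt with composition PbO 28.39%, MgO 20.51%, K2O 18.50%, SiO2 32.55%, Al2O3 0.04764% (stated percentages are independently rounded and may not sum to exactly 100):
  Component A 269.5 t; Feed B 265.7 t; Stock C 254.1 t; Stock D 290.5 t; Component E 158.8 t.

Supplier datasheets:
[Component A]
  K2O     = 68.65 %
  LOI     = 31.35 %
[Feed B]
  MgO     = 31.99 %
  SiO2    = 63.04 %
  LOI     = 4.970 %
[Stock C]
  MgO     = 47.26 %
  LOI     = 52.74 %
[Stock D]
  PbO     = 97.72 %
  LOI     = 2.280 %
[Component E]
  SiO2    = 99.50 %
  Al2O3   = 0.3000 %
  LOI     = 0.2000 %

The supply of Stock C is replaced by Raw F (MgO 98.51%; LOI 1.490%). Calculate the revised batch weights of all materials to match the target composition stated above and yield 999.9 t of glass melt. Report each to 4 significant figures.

Revised batch per 999.9 t glass melt:
  Component A: 269.5 t
  Feed B: 265.7 t
  Raw F: 121.9 t
  Stock D: 290.5 t
  Component E: 158.8 t
Total batch = 1106 t; LOI loss = 106.5 t

Intermediates are shown rounded to 4 significant digits within the worked lines — all internal work maintains full float precision all the way through; a single rounding produces every reported value; all derived quantities, which include LOI, the totals, the five compositions, net glass mass, yield, are computed in full float precision, precisely as stated by the problem or the answer, from the batch weights on 999.9 t of glass.
Target oxide masses per 999.9 t glass melt:
  PbO: 28.39% × 999.9 = 283.9 t
  MgO: 20.51% × 999.9 = 205.1 t
  K2O: 18.50% × 999.9 = 185.0 t
  SiO2: 32.55% × 999.9 = 325.5 t
  Al2O3: 0.04764% × 999.9 = 0.4764 t
Verifying the oxide balance from the weights as reported, at the basis given (oxide sums agree with the targets given rounding of the digits):
  PbO: 290.5·0.9772 = 283.9 t (target 283.9 t)
  MgO: 265.7·0.3199 + 121.9·0.9851 = 205.1 t (target 205.1 t)
  K2O: 269.5·0.6865 = 185.0 t (target 185.0 t)
  SiO2: 265.7·0.6304 + 158.8·0.9950 = 325.5 t (target 325.5 t)
  Al2O3: 158.8·0.003000 = 0.4764 t (target 0.4764 t)
Auditing the glass mass value: whole batch net of LOI = 999.9 t (targets for the oxides total 999.9 t; with the basis standing at 999.9 t — a pure rounding effect).
Summing the batch: Σ batch = 1106 t; LOI loss = Σ batch·LOI = 106.5 t; yield = glass ÷ total batch = 90.38%.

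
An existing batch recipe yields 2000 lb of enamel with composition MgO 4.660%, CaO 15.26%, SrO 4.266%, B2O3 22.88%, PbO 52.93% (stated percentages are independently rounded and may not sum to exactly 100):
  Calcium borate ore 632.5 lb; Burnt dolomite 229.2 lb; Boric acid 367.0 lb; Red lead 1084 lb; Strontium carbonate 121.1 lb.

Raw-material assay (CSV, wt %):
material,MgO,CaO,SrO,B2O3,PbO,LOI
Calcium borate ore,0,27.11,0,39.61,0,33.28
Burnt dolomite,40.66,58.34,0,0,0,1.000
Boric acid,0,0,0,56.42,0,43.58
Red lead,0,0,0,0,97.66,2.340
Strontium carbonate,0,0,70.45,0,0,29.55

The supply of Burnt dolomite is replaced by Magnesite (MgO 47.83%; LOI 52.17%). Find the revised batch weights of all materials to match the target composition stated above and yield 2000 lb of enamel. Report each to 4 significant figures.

The working math holds full float precision end to end. The intermediate values are displayed, rounded to 4 significant figures, in the printout — each reported number receives exactly one rounding. The derived quantities (net glass mass, LOI, yield, the five compositions, totals) are computed in full float precision using the weight values at 2000 lb of glass, exactly as printed in either problem or answer.
Target oxide masses per 2000 lb enamel:
  MgO: 4.660% × 2000 = 93.20 lb
  CaO: 15.26% × 2000 = 305.2 lb
  SrO: 4.266% × 2000 = 85.32 lb
  B2O3: 22.88% × 2000 = 457.6 lb
  PbO: 52.93% × 2000 = 1059 lb
Per-oxide balance check applying the batch weights above, relative to the basis at hand (sums match the target masses given rounding of the digits):
  MgO: 194.9·0.4783 = 93.22 lb (target 93.20 lb)
  CaO: 1126·0.2711 = 305.3 lb (target 305.2 lb)
  SrO: 121.1·0.7045 = 85.31 lb (target 85.32 lb)
  B2O3: 1126·0.3961 + 20.70·0.5642 = 457.7 lb (target 457.6 lb)
  PbO: 1084·0.9766 = 1059 lb (target 1059 lb)
Consistency of the glass mass: net batch after ignition = 2000 lb (the Σ of target masses is 2000 lb; with the basis standing at 2000 lb — gaps are rounding artifacts).
Total batch = Σ batch = 2547 lb; loss to ignition Σ batch·LOI = 546.6 lb; the yield ratio, glass ÷ batch: 78.54%.

Revised batch per 2000 lb enamel:
  Calcium borate ore: 1126 lb
  Magnesite: 194.9 lb
  Boric acid: 20.70 lb
  Red lead: 1084 lb
  Strontium carbonate: 121.1 lb
Total batch = 2547 lb; LOI loss = 546.6 lb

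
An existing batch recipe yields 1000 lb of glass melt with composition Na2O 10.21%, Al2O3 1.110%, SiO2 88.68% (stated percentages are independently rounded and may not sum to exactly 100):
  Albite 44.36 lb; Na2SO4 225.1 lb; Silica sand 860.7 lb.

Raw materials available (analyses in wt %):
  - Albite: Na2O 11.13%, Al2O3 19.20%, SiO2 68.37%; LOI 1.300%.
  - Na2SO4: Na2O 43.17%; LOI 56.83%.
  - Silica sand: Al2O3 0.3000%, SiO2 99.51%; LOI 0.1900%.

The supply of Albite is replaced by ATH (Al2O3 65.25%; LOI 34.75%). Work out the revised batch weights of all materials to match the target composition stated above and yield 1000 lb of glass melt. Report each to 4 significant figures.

Intermediates are printed rounded to four significant digits in the printout. All arithmetic holds exact precision through the solve. Each reported value carries a single rounding; all derived quantities (LOI, the totals, the yield, the three compositions, net glass mass) are rebuilt using the weight values on 1000 lb of glass at full float precision exactly as printed in the problem or answer text.
Oxide-by-oxide targets in 1000 lb glass melt:
  Na2O: 10.21% × 1000 = 102.1 lb
  Al2O3: 1.110% × 1000 = 11.10 lb
  SiO2: 88.68% × 1000 = 886.8 lb
Oxide-by-oxide audit on the weights just shown, relative to the basis at hand (every target is met by its sum net of answer rounding effects):
  Na2O: 236.5·0.4317 = 102.1 lb (target 102.1 lb)
  Al2O3: 12.91·0.6525 + 891.2·0.003000 = 11.10 lb (target 11.10 lb)
  SiO2: 891.2·0.9951 = 886.8 lb (target 886.8 lb)
The glass-mass cross-check: the batch minus its LOI: 1000 lb (the Σ of target masses is 1000 lb; versus the stated basis of 1000 lb — a pure rounding effect).
Batch grand total — Σ batch = 1141 lb; loss to ignition Σ batch·LOI = 140.6 lb; yield, glass over the total, = 87.67%.

Revised batch per 1000 lb glass melt:
  ATH: 12.91 lb
  Na2SO4: 236.5 lb
  Silica sand: 891.2 lb
Total batch = 1141 lb; LOI loss = 140.6 lb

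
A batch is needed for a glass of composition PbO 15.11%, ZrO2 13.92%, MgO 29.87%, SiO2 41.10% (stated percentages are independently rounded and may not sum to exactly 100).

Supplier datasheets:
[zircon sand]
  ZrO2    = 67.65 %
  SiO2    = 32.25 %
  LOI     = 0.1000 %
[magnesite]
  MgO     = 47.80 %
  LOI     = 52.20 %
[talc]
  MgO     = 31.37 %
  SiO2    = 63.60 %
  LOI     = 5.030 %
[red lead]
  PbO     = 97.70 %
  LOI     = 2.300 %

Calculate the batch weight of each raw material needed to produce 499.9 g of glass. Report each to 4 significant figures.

The whole derivation carries full float precision all the way through — values along the way appear with 4-significant-figure rounding when written out — exactly one rounding is applied to every reported number — derived quantities are carried using the weight values for 499.9 g of glass at exact precision (four oxide percentages, totals, LOI, net glass mass, the yield), as they appear in the problem or the answer.
Oxide mass targets, per 499.9 g glass:
  PbO: 15.11% × 499.9 = 75.53 g
  ZrO2: 13.92% × 499.9 = 69.59 g
  MgO: 29.87% × 499.9 = 149.3 g
  SiO2: 41.10% × 499.9 = 205.5 g
Per-oxide balance check with the batch weights as given, relative to the basis at hand (delivered sums recover each target given rounding of the digits):
  PbO: 77.31·0.9770 = 75.53 g (target 75.53 g)
  ZrO2: 102.9·0.6765 = 69.61 g (target 69.59 g)
  MgO: 134.6·0.4780 + 270.9·0.3137 = 149.3 g (target 149.3 g)
  SiO2: 102.9·0.3225 + 270.9·0.6360 = 205.5 g (target 205.5 g)
Glass-mass sanity pass: net batch after ignition = 499.9 g (summing oxide targets gives 499.9 g; with the basis standing at 499.9 g — rounding explains the deltas).
Adding the batch up: Σ batch = 585.7 g; LOI loss = Σ batch·LOI = 85.77 g; as yield: glass ÷ batch → 85.36%.

Batch per 499.9 g glass:
  zircon sand: 102.9 g
  magnesite: 134.6 g
  talc: 270.9 g
  red lead: 77.31 g
Total batch = 585.7 g; LOI loss = 85.77 g; yield = 85.36%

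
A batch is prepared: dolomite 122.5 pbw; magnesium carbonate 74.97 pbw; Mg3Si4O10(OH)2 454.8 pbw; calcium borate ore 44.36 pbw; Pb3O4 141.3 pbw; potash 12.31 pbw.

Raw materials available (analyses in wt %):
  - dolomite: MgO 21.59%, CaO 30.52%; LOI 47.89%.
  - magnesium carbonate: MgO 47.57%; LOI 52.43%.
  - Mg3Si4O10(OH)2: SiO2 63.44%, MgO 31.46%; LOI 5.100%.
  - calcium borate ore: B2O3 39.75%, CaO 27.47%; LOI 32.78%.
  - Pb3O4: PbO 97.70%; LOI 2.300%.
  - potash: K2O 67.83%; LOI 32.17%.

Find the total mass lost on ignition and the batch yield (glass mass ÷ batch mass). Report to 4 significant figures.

The intermediate values appear rounded off to 4 significant figures in the printout; all arithmetic runs at full float precision in every operation. A single rounding produces each reported value; all derived quantities, which include the yield, the totals, glass mass, ignition loss, six oxide percentages, are rebuilt at exact precision, exactly as shown in the problem or answer text, using the weight values at 707.3 pbw of glass.
Material-by-material LOI:
  dolomite: 122.5 × 0.4789 = 58.67 pbw
  magnesium carbonate: 74.97 × 0.5243 = 39.31 pbw
  Mg3Si4O10(OH)2: 454.8 × 0.05100 = 23.19 pbw
  calcium borate ore: 44.36 × 0.3278 = 14.54 pbw
  Pb3O4: 141.3 × 0.02300 = 3.250 pbw
  potash: 12.31 × 0.3217 = 3.960 pbw
Total LOI = 142.9 pbw
Glass = batch − LOI = 850.2 − 142.9 = 707.3 pbw

LOI loss = 142.9 pbw; glass = 707.3 pbw; yield = 83.19%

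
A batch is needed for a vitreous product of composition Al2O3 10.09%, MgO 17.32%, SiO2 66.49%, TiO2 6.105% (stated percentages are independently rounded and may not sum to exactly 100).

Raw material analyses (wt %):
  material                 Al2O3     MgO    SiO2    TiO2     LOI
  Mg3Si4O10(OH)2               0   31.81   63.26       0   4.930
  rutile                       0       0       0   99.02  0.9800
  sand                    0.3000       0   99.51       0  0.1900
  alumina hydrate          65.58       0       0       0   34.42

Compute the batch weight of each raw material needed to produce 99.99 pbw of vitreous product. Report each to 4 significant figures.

Mid-chain values are displayed, rounded to 4 significant figures, on the page. The working math holds full float precision at all times. Exactly one rounding goes into every reported value — derived quantities, including ignition loss, four oxide percentages, net glass mass, yield, totals, are computed from the weighed amounts per 99.99 pbw of glass at full precision as they appear in the problem or answer text.
Target masses of each oxide per 99.99 pbw vitreous product:
  Al2O3: 10.09% × 99.99 = 10.09 pbw
  MgO: 17.32% × 99.99 = 17.32 pbw
  SiO2: 66.49% × 99.99 = 66.48 pbw
  TiO2: 6.105% × 99.99 = 6.104 pbw
Per-oxide balance check working from each reported weight, relative to the basis at hand (delivered sums recover each target within answer rounding):
  Al2O3: 32.20·0.003000 + 15.24·0.6558 = 10.09 pbw (target 10.09 pbw)
  MgO: 54.44·0.3181 = 17.32 pbw (target 17.32 pbw)
  SiO2: 54.44·0.6326 + 32.20·0.9951 = 66.48 pbw (target 66.48 pbw)
  TiO2: 6.165·0.9902 = 6.105 pbw (target 6.104 pbw)
Mass balance on the glass: net batch after ignition = 99.99 pbw (summing oxide targets gives 99.99 pbw; stated basis 99.99 pbw — rounding explains the deltas).
Total batch = Σ batch = 108.0 pbw; the LOI term Σ batch·LOI equals 8.051 pbw; glass ÷ batch gives a yield of 92.55%.

Batch per 99.99 pbw vitreous product:
  Mg3Si4O10(OH)2: 54.44 pbw
  rutile: 6.165 pbw
  sand: 32.20 pbw
  alumina hydrate: 15.24 pbw
Total batch = 108.0 pbw; LOI loss = 8.051 pbw; yield = 92.55%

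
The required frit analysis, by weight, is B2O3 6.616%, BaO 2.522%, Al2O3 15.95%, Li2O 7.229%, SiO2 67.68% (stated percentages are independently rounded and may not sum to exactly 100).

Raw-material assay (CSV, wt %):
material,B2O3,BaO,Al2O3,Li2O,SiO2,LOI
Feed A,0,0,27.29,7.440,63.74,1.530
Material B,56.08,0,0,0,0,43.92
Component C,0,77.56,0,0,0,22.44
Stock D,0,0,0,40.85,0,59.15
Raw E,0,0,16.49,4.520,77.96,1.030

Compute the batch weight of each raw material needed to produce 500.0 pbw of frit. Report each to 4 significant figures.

Batch per 500.0 pbw frit:
  Feed A: 59.18 pbw
  Material B: 58.99 pbw
  Component C: 16.26 pbw
  Stock D: 35.03 pbw
  Raw E: 385.7 pbw
Total batch = 555.2 pbw; LOI loss = 55.16 pbw; yield = 90.06%

Rounding to four significant digits applies to every working value as printed — all internal work carries full float precision through the solve — every reported figure receives exactly one rounding — the derived quantities are re-derived from the weighed amounts at 500.0 pbw of glass at exact precision (the five compositions, glass mass, LOI, totals, yield), as written in the problem or answer text.
Target masses of each oxide per 500.0 pbw frit:
  B2O3: 6.616% × 500.0 = 33.08 pbw
  BaO: 2.522% × 500.0 = 12.61 pbw
  Al2O3: 15.95% × 500.0 = 79.75 pbw
  Li2O: 7.229% × 500.0 = 36.15 pbw
  SiO2: 67.68% × 500.0 = 338.4 pbw
Balance tally, oxide-wise, given the weights on record, for the quoted basis mass (sum by sum, the targets are met net of answer rounding effects):
  B2O3: 58.99·0.5608 = 33.08 pbw (target 33.08 pbw)
  BaO: 16.26·0.7756 = 12.61 pbw (target 12.61 pbw)
  Al2O3: 59.18·0.2729 + 385.7·0.1649 = 79.75 pbw (target 79.75 pbw)
  Li2O: 59.18·0.07440 + 35.03·0.4085 + 385.7·0.04520 = 36.15 pbw (target 36.15 pbw)
  SiO2: 59.18·0.6374 + 385.7·0.7796 = 338.4 pbw (target 338.4 pbw)
Glass-mass bookkeeping: Σ batch − LOI loss = 500.0 pbw (per-oxide target masses sum to 500.0 pbw; the stated basis being 500.0 pbw — differing by rounding only).
Adding the batch up: Σ batch = 555.2 pbw; ignition loss, Σ(batch × LOI) = 55.16 pbw; the yield ratio, glass ÷ batch: 90.06%.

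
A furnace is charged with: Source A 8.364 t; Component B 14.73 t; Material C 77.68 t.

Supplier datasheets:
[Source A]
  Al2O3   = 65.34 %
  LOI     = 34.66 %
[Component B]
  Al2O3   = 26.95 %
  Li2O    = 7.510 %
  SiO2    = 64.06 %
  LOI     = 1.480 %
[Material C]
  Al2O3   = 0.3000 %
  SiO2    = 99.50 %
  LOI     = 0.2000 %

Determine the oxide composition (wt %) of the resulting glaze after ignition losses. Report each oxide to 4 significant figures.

Glass mass = 97.50 t (batch 100.8 − LOI 3.272).
Composition: Al2O3 9.916%, Li2O 1.135%, SiO2 88.95%

The intermediate values are printed (rounded to four significant figures) in the working — every computation carries full float precision through every step. Every reported number receives exactly one rounding. Derived quantities (three oxide percentages, totals, ignition loss, net glass mass, the yield) are carried using the weight values at 97.50 t of glass in full float precision exactly as printed in either problem or answer.
Delivered oxide masses:
  Al2O3: 8.364·0.6534 + 14.73·0.2695 + 77.68·0.003000 = 9.668 t
  Li2O: 14.73·0.07510 = 1.106 t
  SiO2: 14.73·0.6406 + 77.68·0.9950 = 86.73 t
LOI: 8.364·0.3466 + 14.73·0.01480 + 77.68·0.002000 = 3.272 t
Net of LOI, the glass mass = 100.8 − 3.272 = 97.50 t (matching Σ of the oxides)
each wt % is 100 × oxide ÷ glass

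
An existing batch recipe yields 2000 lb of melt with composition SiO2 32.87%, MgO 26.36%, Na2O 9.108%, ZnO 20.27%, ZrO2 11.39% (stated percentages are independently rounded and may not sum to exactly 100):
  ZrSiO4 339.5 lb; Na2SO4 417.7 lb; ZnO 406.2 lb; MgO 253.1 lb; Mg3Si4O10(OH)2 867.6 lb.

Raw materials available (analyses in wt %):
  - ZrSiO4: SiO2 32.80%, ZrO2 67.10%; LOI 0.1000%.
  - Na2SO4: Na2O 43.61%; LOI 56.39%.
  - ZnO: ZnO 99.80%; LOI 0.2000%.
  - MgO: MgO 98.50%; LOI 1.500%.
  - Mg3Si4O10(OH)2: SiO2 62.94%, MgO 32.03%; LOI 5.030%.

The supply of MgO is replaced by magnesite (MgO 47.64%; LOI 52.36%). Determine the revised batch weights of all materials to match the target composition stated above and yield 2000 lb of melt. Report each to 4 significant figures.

Revised batch per 2000 lb melt:
  ZrSiO4: 339.5 lb
  Na2SO4: 417.7 lb
  ZnO: 406.2 lb
  magnesite: 523.3 lb
  Mg3Si4O10(OH)2: 867.6 lb
Total batch = 2554 lb; LOI loss = 554.3 lb

Working values are printed rounded to four significant digits. All arithmetic keeps full precision from first step to last; each reported number takes a single rounding — derived quantities, which include totals, net glass mass, yield, LOI, the five compositions, are recomputed at full float precision, as written in question or answer, using the weight values per 2000 lb of glass.
Target oxide masses per 2000 lb melt:
  SiO2: 32.87% × 2000 = 657.4 lb
  MgO: 26.36% × 2000 = 527.2 lb
  Na2O: 9.108% × 2000 = 182.2 lb
  ZnO: 20.27% × 2000 = 405.4 lb
  ZrO2: 11.39% × 2000 = 227.8 lb
Balance tally, oxide-wise, working from each reported weight, under the basis named above (target by target, the sums agree modulo rounding of the values):
  SiO2: 339.5·0.3280 + 867.6·0.6294 = 657.4 lb (target 657.4 lb)
  MgO: 523.3·0.4764 + 867.6·0.3203 = 527.2 lb (target 527.2 lb)
  Na2O: 417.7·0.4361 = 182.2 lb (target 182.2 lb)
  ZnO: 406.2·0.9980 = 405.4 lb (target 405.4 lb)
  ZrO2: 339.5·0.6710 = 227.8 lb (target 227.8 lb)
Glass-mass bookkeeping: total charge less LOI = 2000 lb (per-oxide target masses sum to 2000 lb; basis as stated: 2000 lb — gaps are rounding artifacts).
Whole-batch sum: Σ batch = 2554 lb; the LOI term Σ batch·LOI equals 554.3 lb; as yield: glass ÷ batch → 78.30%.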